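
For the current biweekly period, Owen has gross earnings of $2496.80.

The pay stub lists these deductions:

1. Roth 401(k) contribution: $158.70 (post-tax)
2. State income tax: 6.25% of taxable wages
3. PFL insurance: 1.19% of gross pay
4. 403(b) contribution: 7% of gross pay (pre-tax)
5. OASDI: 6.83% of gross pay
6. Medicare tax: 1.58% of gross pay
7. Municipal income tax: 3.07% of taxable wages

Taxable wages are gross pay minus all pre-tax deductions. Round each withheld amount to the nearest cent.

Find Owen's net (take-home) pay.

$1707.21

403(b) contribution: $2496.80 × 0.07 = $174.78
Taxable wages = $2496.80 − $174.78 = $2322.02
Municipal income tax: $2322.02 × 0.0307 = $71.29
State income tax: $2322.02 × 0.0625 = $145.13
Medicare tax: $2496.80 × 0.0158 = $39.45
PFL insurance: $2496.80 × 0.0119 = $29.71
OASDI: $2496.80 × 0.0683 = $170.53
Roth 401(k) contribution: $158.70
Total deductions = $174.78 + $71.29 + $145.13 + $39.45 + $29.71 + $170.53 + $158.70 = $789.59
Net pay = $2496.80 − $789.59 = $1707.21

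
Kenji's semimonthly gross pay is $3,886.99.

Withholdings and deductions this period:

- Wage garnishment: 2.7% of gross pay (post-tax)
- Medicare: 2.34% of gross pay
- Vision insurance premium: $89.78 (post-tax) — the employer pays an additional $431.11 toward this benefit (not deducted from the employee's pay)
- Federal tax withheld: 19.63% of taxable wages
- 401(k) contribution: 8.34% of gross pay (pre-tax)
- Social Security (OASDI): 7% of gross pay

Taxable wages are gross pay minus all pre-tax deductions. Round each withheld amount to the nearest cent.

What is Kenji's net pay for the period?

401(k) contribution: $3,886.99 × 0.0834 = $324.17
Taxable wages = $3,886.99 − $324.17 = $3,562.82
Federal tax withheld: $3,562.82 × 0.1963 = $699.38
Social Security (OASDI): $3,886.99 × 0.07 = $272.09
Medicare: $3,886.99 × 0.0234 = $90.96
Wage garnishment: $3,886.99 × 0.027 = $104.95
Vision insurance premium: $89.78
(Employer's $431.11 toward vision insurance premium is not withheld from the employee.)
Total deductions = $324.17 + $699.38 + $272.09 + $90.96 + $104.95 + $89.78 = $1,581.33
Net pay = $3,886.99 − $1,581.33 = $2,305.66

$2,305.66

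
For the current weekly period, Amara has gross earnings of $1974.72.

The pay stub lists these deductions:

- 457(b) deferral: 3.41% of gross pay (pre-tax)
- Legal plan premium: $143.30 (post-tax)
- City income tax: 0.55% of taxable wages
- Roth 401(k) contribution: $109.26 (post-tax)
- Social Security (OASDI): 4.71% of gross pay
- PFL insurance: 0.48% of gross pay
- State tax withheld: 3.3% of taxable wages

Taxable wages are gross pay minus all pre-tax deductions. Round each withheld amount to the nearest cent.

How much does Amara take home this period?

$1478.90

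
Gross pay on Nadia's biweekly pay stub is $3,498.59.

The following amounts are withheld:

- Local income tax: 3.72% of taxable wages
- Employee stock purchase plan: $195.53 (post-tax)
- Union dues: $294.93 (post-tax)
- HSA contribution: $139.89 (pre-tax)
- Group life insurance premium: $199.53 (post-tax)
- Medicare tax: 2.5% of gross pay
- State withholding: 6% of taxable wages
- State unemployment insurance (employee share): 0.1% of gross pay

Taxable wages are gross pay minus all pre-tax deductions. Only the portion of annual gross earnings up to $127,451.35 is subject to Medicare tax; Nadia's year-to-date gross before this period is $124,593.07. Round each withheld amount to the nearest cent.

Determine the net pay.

$2,267.29

HSA contribution: $139.89
Taxable wages = $3,498.59 − $139.89 = $3,358.70
Local income tax: $3,358.70 × 0.0372 = $124.94
State withholding: $3,358.70 × 0.06 = $201.52
State unemployment insurance (employee share): $3,498.59 × 0.001 = $3.50
Medicare tax: only $127,451.35 − $124,593.07 = $2,858.28 of this check is subject → $2,858.28 × 0.025 = $71.46
Employee stock purchase plan: $195.53
Union dues: $294.93
Group life insurance premium: $199.53
Total deductions = $139.89 + $124.94 + $201.52 + $3.50 + $71.46 + $195.53 + $294.93 + $199.53 = $1,231.30
Net pay = $3,498.59 − $1,231.30 = $2,267.29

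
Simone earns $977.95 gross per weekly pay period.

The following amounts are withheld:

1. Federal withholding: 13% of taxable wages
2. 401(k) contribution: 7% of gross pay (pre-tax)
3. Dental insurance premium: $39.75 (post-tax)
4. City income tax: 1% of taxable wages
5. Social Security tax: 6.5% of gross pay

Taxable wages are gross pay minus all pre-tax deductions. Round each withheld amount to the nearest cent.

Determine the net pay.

$678.85

401(k) contribution: $977.95 × 0.07 = $68.46
Taxable wages = $977.95 − $68.46 = $909.49
City income tax: $909.49 × 0.01 = $9.09
Federal withholding: $909.49 × 0.13 = $118.23
Social Security tax: $977.95 × 0.065 = $63.57
Dental insurance premium: $39.75
Total deductions = $68.46 + $9.09 + $118.23 + $63.57 + $39.75 = $299.10
Net pay = $977.95 − $299.10 = $678.85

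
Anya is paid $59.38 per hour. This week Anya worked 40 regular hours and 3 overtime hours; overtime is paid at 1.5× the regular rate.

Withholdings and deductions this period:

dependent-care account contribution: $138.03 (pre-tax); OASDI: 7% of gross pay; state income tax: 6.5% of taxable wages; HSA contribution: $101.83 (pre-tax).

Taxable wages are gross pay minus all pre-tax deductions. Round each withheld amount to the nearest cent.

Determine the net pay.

Regular pay: 40 × $59.38 = $2375.20
Overtime pay: 3 × $59.38 × 1.5 = $267.21
Gross pay = $2375.20 + $267.21 = $2642.41
Dependent-care account contribution: $138.03
HSA contribution: $101.83
Pre-tax total = $138.03 + $101.83 = $239.86
Taxable wages = $2642.41 − $239.86 = $2402.55
State income tax: $2402.55 × 0.065 = $156.17
OASDI: $2642.41 × 0.07 = $184.97
Total deductions = $138.03 + $101.83 + $156.17 + $184.97 = $581.00
Net pay = $2642.41 − $581.00 = $2061.41

$2061.41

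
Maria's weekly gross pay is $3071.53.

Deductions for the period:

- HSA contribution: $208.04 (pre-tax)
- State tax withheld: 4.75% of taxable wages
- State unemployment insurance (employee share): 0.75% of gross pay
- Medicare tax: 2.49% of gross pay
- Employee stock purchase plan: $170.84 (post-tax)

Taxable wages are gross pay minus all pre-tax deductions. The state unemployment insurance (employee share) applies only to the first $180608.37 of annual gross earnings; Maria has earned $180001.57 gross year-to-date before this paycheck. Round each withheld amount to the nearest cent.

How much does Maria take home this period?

$2475.60

HSA contribution: $208.04
Taxable wages = $3071.53 − $208.04 = $2863.49
State tax withheld: $2863.49 × 0.0475 = $136.02
State unemployment insurance (employee share): only $180608.37 − $180001.57 = $606.80 of this check is subject → $606.80 × 0.0075 = $4.55
Medicare tax: $3071.53 × 0.0249 = $76.48
Employee stock purchase plan: $170.84
Total deductions = $208.04 + $136.02 + $4.55 + $76.48 + $170.84 = $595.93
Net pay = $3071.53 − $595.93 = $2475.60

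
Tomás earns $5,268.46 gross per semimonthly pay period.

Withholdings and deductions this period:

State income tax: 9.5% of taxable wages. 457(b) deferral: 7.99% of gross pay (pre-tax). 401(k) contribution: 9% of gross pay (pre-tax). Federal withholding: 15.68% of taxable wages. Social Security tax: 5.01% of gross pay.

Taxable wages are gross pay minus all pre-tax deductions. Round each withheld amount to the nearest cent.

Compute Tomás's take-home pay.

$3,008.19

457(b) deferral: $5,268.46 × 0.0799 = $420.95
401(k) contribution: $5,268.46 × 0.09 = $474.16
Pre-tax total = $420.95 + $474.16 = $895.11
Taxable wages = $5,268.46 − $895.11 = $4,373.35
Federal withholding: $4,373.35 × 0.1568 = $685.74
State income tax: $4,373.35 × 0.095 = $415.47
Social Security tax: $5,268.46 × 0.0501 = $263.95
Total deductions = $420.95 + $474.16 + $685.74 + $415.47 + $263.95 = $2,260.27
Net pay = $5,268.46 − $2,260.27 = $3,008.19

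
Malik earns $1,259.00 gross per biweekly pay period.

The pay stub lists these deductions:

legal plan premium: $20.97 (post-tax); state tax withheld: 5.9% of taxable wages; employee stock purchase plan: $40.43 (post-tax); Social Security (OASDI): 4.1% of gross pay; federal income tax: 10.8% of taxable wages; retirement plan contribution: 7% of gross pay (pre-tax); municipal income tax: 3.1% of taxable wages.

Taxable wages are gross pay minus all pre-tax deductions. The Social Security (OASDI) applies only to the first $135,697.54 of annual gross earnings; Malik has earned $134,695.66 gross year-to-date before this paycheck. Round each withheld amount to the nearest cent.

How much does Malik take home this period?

Retirement plan contribution: $1,259.00 × 0.07 = $88.13
Taxable wages = $1,259.00 − $88.13 = $1,170.87
Municipal income tax: $1,170.87 × 0.031 = $36.30
State tax withheld: $1,170.87 × 0.059 = $69.08
Federal income tax: $1,170.87 × 0.108 = $126.45
Social Security (OASDI): only $135,697.54 − $134,695.66 = $1,001.88 of this check is subject → $1,001.88 × 0.041 = $41.08
Employee stock purchase plan: $40.43
Legal plan premium: $20.97
Total deductions = $88.13 + $36.30 + $69.08 + $126.45 + $41.08 + $40.43 + $20.97 = $422.44
Net pay = $1,259.00 − $422.44 = $836.56

$836.56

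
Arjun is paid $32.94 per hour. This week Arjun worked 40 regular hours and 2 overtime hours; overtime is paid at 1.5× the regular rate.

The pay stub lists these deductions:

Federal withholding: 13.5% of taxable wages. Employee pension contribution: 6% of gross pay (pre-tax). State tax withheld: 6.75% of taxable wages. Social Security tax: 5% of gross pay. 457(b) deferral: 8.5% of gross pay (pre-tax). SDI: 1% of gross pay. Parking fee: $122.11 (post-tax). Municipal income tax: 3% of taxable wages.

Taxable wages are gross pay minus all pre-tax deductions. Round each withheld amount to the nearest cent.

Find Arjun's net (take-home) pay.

$722.38

Regular pay: 40 × $32.94 = $1,317.60
Overtime pay: 2 × $32.94 × 1.5 = $98.82
Gross pay = $1,317.60 + $98.82 = $1,416.42
457(b) deferral: $1,416.42 × 0.085 = $120.40
Employee pension contribution: $1,416.42 × 0.06 = $84.99
Pre-tax total = $120.40 + $84.99 = $205.39
Taxable wages = $1,416.42 − $205.39 = $1,211.03
Federal withholding: $1,211.03 × 0.135 = $163.49
Municipal income tax: $1,211.03 × 0.03 = $36.33
State tax withheld: $1,211.03 × 0.0675 = $81.74
SDI: $1,416.42 × 0.01 = $14.16
Social Security tax: $1,416.42 × 0.05 = $70.82
Parking fee: $122.11
Total deductions = $120.40 + $84.99 + $163.49 + $36.33 + $81.74 + $14.16 + $70.82 + $122.11 = $694.04
Net pay = $1,416.42 − $694.04 = $722.38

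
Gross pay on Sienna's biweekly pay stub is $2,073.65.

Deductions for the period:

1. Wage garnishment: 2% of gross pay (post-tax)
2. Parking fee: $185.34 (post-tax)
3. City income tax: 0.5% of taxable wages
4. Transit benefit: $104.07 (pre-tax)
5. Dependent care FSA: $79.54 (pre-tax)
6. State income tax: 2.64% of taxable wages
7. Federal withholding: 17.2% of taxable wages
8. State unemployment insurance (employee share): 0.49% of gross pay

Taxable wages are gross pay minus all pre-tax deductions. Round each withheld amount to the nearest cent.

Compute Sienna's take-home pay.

$1,268.63

Dependent care FSA: $79.54
Transit benefit: $104.07
Pre-tax total = $79.54 + $104.07 = $183.61
Taxable wages = $2,073.65 − $183.61 = $1,890.04
City income tax: $1,890.04 × 0.005 = $9.45
Federal withholding: $1,890.04 × 0.172 = $325.09
State income tax: $1,890.04 × 0.0264 = $49.90
State unemployment insurance (employee share): $2,073.65 × 0.0049 = $10.16
Wage garnishment: $2,073.65 × 0.02 = $41.47
Parking fee: $185.34
Total deductions = $79.54 + $104.07 + $9.45 + $325.09 + $49.90 + $10.16 + $41.47 + $185.34 = $805.02
Net pay = $2,073.65 − $805.02 = $1,268.63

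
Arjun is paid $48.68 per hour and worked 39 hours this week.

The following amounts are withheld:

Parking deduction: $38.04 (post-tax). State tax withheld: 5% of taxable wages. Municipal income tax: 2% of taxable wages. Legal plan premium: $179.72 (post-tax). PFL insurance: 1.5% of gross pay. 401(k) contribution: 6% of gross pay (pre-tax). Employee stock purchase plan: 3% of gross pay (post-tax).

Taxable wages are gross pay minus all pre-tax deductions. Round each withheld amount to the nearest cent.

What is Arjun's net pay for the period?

$1,356.49

Gross pay: 39 × $48.68 = $1,898.52
401(k) contribution: $1,898.52 × 0.06 = $113.91
Taxable wages = $1,898.52 − $113.91 = $1,784.61
Municipal income tax: $1,784.61 × 0.02 = $35.69
State tax withheld: $1,784.61 × 0.05 = $89.23
PFL insurance: $1,898.52 × 0.015 = $28.48
Employee stock purchase plan: $1,898.52 × 0.03 = $56.96
Parking deduction: $38.04
Legal plan premium: $179.72
Total deductions = $113.91 + $35.69 + $89.23 + $28.48 + $56.96 + $38.04 + $179.72 = $542.03
Net pay = $1,898.52 − $542.03 = $1,356.49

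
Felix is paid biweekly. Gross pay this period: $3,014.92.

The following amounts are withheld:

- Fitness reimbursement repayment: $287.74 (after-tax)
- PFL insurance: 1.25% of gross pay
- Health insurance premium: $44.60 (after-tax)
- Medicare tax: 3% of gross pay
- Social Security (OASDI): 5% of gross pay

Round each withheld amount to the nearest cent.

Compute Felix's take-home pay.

$2,403.69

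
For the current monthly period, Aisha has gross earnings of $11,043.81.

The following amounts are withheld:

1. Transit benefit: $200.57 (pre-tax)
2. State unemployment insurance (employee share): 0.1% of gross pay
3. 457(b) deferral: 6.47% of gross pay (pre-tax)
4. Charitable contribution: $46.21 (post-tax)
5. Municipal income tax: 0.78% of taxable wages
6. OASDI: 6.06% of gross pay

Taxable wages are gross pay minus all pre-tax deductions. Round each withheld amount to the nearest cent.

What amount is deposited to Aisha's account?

$9,323.21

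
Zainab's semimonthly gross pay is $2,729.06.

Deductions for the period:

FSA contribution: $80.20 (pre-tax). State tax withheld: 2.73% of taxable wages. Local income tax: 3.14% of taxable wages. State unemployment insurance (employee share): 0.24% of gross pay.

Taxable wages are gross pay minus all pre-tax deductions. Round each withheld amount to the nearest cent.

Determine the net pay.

$2,486.83

FSA contribution: $80.20
Taxable wages = $2,729.06 − $80.20 = $2,648.86
Local income tax: $2,648.86 × 0.0314 = $83.17
State tax withheld: $2,648.86 × 0.0273 = $72.31
State unemployment insurance (employee share): $2,729.06 × 0.0024 = $6.55
Total deductions = $80.20 + $83.17 + $72.31 + $6.55 = $242.23
Net pay = $2,729.06 − $242.23 = $2,486.83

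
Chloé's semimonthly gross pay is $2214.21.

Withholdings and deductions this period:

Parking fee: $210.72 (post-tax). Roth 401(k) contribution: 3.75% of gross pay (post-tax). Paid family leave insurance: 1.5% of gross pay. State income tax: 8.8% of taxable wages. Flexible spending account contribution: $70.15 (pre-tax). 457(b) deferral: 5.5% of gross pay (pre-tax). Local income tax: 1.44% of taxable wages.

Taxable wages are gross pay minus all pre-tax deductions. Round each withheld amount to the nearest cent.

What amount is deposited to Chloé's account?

457(b) deferral: $2214.21 × 0.055 = $121.78
Flexible spending account contribution: $70.15
Pre-tax total = $121.78 + $70.15 = $191.93
Taxable wages = $2214.21 − $191.93 = $2022.28
State income tax: $2022.28 × 0.088 = $177.96
Local income tax: $2022.28 × 0.0144 = $29.12
Paid family leave insurance: $2214.21 × 0.015 = $33.21
Roth 401(k) contribution: $2214.21 × 0.0375 = $83.03
Parking fee: $210.72
Total deductions = $121.78 + $70.15 + $177.96 + $29.12 + $33.21 + $83.03 + $210.72 = $725.97
Net pay = $2214.21 − $725.97 = $1488.24

$1488.24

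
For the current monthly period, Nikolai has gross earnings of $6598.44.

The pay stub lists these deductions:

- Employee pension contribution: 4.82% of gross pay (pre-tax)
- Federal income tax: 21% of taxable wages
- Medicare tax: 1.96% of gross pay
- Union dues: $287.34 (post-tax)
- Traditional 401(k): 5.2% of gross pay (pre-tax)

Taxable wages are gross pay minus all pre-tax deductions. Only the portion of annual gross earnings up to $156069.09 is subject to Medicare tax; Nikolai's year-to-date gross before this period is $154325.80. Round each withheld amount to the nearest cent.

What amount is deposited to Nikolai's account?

$4368.94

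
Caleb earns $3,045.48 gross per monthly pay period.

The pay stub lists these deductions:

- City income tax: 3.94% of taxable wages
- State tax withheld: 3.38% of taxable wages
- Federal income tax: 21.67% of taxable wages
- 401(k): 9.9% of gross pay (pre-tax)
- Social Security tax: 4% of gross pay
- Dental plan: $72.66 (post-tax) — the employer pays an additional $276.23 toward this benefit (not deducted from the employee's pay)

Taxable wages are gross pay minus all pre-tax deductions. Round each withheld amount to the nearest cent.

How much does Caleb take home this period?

$1,754.02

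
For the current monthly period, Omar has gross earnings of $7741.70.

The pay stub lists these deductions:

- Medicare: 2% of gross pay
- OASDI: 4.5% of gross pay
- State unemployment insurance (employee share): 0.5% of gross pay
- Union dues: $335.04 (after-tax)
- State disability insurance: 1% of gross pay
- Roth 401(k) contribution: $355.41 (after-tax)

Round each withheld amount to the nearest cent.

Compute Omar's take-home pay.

State unemployment insurance (employee share): $7741.70 × 0.005 = $38.71
State disability insurance: $7741.70 × 0.01 = $77.42
OASDI: $7741.70 × 0.045 = $348.38
Medicare: $7741.70 × 0.02 = $154.83
Roth 401(k) contribution: $355.41
Union dues: $335.04
Total deductions = $38.71 + $77.42 + $348.38 + $154.83 + $355.41 + $335.04 = $1309.79
Net pay = $7741.70 − $1309.79 = $6431.91

$6431.91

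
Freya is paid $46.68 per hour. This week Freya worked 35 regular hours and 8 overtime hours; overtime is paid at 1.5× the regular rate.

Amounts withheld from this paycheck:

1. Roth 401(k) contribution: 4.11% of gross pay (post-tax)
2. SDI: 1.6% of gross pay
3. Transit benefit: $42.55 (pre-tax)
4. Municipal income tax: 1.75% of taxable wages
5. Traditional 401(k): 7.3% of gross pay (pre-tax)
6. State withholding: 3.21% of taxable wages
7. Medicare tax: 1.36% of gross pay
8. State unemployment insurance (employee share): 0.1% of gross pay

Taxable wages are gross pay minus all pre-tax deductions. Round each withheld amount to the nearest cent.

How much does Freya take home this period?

Regular pay: 35 × $46.68 = $1,633.80
Overtime pay: 8 × $46.68 × 1.5 = $560.16
Gross pay = $1,633.80 + $560.16 = $2,193.96
Traditional 401(k): $2,193.96 × 0.073 = $160.16
Transit benefit: $42.55
Pre-tax total = $160.16 + $42.55 = $202.71
Taxable wages = $2,193.96 − $202.71 = $1,991.25
State withholding: $1,991.25 × 0.0321 = $63.92
Municipal income tax: $1,991.25 × 0.0175 = $34.85
Medicare tax: $2,193.96 × 0.0136 = $29.84
State unemployment insurance (employee share): $2,193.96 × 0.001 = $2.19
SDI: $2,193.96 × 0.016 = $35.10
Roth 401(k) contribution: $2,193.96 × 0.0411 = $90.17
Total deductions = $160.16 + $42.55 + $63.92 + $34.85 + $29.84 + $2.19 + $35.10 + $90.17 = $458.78
Net pay = $2,193.96 − $458.78 = $1,735.18

$1,735.18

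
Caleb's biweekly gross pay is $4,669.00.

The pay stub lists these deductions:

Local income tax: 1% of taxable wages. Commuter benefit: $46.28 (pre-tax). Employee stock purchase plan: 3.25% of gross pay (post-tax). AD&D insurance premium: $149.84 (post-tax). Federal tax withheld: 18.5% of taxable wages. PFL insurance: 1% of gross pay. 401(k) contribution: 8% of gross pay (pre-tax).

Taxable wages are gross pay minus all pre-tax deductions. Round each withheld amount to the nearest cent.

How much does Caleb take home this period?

$3,072.34

401(k) contribution: $4,669.00 × 0.08 = $373.52
Commuter benefit: $46.28
Pre-tax total = $373.52 + $46.28 = $419.80
Taxable wages = $4,669.00 − $419.80 = $4,249.20
Federal tax withheld: $4,249.20 × 0.185 = $786.10
Local income tax: $4,249.20 × 0.01 = $42.49
PFL insurance: $4,669.00 × 0.01 = $46.69
Employee stock purchase plan: $4,669.00 × 0.0325 = $151.74
AD&D insurance premium: $149.84
Total deductions = $373.52 + $46.28 + $786.10 + $42.49 + $46.69 + $151.74 + $149.84 = $1,596.66
Net pay = $4,669.00 − $1,596.66 = $3,072.34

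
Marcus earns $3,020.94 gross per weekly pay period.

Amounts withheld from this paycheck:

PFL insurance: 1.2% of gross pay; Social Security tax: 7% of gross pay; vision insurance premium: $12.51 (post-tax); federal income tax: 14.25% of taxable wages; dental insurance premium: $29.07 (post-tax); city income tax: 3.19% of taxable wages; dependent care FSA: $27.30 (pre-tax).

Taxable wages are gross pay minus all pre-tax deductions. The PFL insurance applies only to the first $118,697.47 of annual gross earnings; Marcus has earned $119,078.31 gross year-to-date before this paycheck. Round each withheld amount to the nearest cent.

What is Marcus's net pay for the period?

Dependent care FSA: $27.30
Taxable wages = $3,020.94 − $27.30 = $2,993.64
Federal income tax: $2,993.64 × 0.1425 = $426.59
City income tax: $2,993.64 × 0.0319 = $95.50
PFL insurance: annual cap $118,697.47 already reached (YTD $119,078.31), so $0.00
Social Security tax: $3,020.94 × 0.07 = $211.47
Vision insurance premium: $12.51
Dental insurance premium: $29.07
Total deductions = $27.30 + $426.59 + $95.50 + $0.00 + $211.47 + $12.51 + $29.07 = $802.44
Net pay = $3,020.94 − $802.44 = $2,218.50

$2,218.50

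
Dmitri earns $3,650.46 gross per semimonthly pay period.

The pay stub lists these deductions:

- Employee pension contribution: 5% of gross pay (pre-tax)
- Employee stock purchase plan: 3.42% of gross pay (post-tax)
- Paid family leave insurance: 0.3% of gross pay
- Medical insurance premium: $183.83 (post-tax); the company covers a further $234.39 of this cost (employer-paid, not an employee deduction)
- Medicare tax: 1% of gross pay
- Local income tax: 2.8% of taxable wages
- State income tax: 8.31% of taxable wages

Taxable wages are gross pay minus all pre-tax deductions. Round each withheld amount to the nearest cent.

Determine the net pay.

Employee pension contribution: $3,650.46 × 0.05 = $182.52
Taxable wages = $3,650.46 − $182.52 = $3,467.94
Local income tax: $3,467.94 × 0.028 = $97.10
State income tax: $3,467.94 × 0.0831 = $288.19
Medicare tax: $3,650.46 × 0.01 = $36.50
Paid family leave insurance: $3,650.46 × 0.003 = $10.95
Medical insurance premium: $183.83
Employee stock purchase plan: $3,650.46 × 0.0342 = $124.85
(Employer's $234.39 toward medical insurance premium is not withheld from the employee.)
Total deductions = $182.52 + $97.10 + $288.19 + $36.50 + $10.95 + $183.83 + $124.85 = $923.94
Net pay = $3,650.46 − $923.94 = $2,726.52

$2,726.52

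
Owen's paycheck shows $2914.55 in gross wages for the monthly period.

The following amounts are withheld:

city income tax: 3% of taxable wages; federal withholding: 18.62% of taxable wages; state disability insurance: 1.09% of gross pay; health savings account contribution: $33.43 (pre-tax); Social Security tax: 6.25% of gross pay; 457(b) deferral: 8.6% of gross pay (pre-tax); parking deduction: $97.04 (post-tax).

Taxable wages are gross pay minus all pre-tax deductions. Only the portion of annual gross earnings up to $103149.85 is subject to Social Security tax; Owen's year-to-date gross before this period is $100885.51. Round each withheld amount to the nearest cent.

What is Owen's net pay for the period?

457(b) deferral: $2914.55 × 0.086 = $250.65
Health savings account contribution: $33.43
Pre-tax total = $250.65 + $33.43 = $284.08
Taxable wages = $2914.55 − $284.08 = $2630.47
Federal withholding: $2630.47 × 0.1862 = $489.79
City income tax: $2630.47 × 0.03 = $78.91
State disability insurance: $2914.55 × 0.0109 = $31.77
Social Security tax: only $103149.85 − $100885.51 = $2264.34 of this check is subject → $2264.34 × 0.0625 = $141.52
Parking deduction: $97.04
Total deductions = $250.65 + $33.43 + $489.79 + $78.91 + $31.77 + $141.52 + $97.04 = $1123.11
Net pay = $2914.55 − $1123.11 = $1791.44

$1791.44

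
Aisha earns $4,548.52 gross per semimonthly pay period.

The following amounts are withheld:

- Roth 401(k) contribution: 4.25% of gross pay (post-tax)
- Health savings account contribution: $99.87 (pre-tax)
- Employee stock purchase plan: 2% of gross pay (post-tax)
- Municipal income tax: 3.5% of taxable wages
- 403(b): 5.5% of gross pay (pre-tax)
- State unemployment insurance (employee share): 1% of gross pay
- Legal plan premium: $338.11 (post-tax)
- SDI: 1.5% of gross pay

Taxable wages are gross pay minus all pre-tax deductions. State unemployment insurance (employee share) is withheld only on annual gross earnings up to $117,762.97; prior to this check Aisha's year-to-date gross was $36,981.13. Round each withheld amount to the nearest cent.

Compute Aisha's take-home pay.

403(b): $4,548.52 × 0.055 = $250.17
Health savings account contribution: $99.87
Pre-tax total = $250.17 + $99.87 = $350.04
Taxable wages = $4,548.52 − $350.04 = $4,198.48
Municipal income tax: $4,198.48 × 0.035 = $146.95
State unemployment insurance (employee share): cap not yet reached, full $4,548.52 is subject → $4,548.52 × 0.01 = $45.49
SDI: $4,548.52 × 0.015 = $68.23
Legal plan premium: $338.11
Employee stock purchase plan: $4,548.52 × 0.02 = $90.97
Roth 401(k) contribution: $4,548.52 × 0.0425 = $193.31
Total deductions = $250.17 + $99.87 + $146.95 + $45.49 + $68.23 + $338.11 + $90.97 + $193.31 = $1,233.10
Net pay = $4,548.52 − $1,233.10 = $3,315.42

$3,315.42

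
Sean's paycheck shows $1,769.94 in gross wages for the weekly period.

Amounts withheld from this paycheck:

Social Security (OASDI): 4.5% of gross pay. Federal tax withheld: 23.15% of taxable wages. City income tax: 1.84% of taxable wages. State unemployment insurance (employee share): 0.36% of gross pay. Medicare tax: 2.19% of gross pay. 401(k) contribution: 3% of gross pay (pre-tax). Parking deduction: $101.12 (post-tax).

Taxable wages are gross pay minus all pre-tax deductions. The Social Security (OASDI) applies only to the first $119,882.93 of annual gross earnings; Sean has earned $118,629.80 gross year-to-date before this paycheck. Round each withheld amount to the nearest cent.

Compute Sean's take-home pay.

$1,085.16

401(k) contribution: $1,769.94 × 0.03 = $53.10
Taxable wages = $1,769.94 − $53.10 = $1,716.84
Federal tax withheld: $1,716.84 × 0.2315 = $397.45
City income tax: $1,716.84 × 0.0184 = $31.59
Social Security (OASDI): only $119,882.93 − $118,629.80 = $1,253.13 of this check is subject → $1,253.13 × 0.045 = $56.39
Medicare tax: $1,769.94 × 0.0219 = $38.76
State unemployment insurance (employee share): $1,769.94 × 0.0036 = $6.37
Parking deduction: $101.12
Total deductions = $53.10 + $397.45 + $31.59 + $56.39 + $38.76 + $6.37 + $101.12 = $684.78
Net pay = $1,769.94 − $684.78 = $1,085.16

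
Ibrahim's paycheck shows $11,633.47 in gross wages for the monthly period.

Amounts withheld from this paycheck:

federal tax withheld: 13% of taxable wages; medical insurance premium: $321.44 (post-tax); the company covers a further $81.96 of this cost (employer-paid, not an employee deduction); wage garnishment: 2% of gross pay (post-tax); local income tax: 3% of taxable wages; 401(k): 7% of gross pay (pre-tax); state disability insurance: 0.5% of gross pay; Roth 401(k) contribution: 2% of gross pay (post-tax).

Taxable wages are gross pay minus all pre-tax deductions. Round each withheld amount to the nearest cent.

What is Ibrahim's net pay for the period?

401(k): $11,633.47 × 0.07 = $814.34
Taxable wages = $11,633.47 − $814.34 = $10,819.13
Federal tax withheld: $10,819.13 × 0.13 = $1,406.49
Local income tax: $10,819.13 × 0.03 = $324.57
State disability insurance: $11,633.47 × 0.005 = $58.17
Roth 401(k) contribution: $11,633.47 × 0.02 = $232.67
Wage garnishment: $11,633.47 × 0.02 = $232.67
Medical insurance premium: $321.44
(Employer's $81.96 toward medical insurance premium is not withheld from the employee.)
Total deductions = $814.34 + $1,406.49 + $324.57 + $58.17 + $232.67 + $232.67 + $321.44 = $3,390.35
Net pay = $11,633.47 − $3,390.35 = $8,243.12

$8,243.12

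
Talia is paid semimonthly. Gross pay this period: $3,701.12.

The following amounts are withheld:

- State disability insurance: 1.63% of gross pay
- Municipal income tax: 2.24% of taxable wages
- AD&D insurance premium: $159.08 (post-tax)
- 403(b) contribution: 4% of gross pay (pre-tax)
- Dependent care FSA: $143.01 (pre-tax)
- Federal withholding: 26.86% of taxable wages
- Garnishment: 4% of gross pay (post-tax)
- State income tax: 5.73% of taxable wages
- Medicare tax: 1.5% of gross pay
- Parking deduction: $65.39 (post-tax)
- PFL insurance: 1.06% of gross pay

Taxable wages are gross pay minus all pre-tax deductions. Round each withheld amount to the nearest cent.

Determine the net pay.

$1,694.75

403(b) contribution: $3,701.12 × 0.04 = $148.04
Dependent care FSA: $143.01
Pre-tax total = $148.04 + $143.01 = $291.05
Taxable wages = $3,701.12 − $291.05 = $3,410.07
Municipal income tax: $3,410.07 × 0.0224 = $76.39
Federal withholding: $3,410.07 × 0.2686 = $915.94
State income tax: $3,410.07 × 0.0573 = $195.40
PFL insurance: $3,701.12 × 0.0106 = $39.23
Medicare tax: $3,701.12 × 0.015 = $55.52
State disability insurance: $3,701.12 × 0.0163 = $60.33
Garnishment: $3,701.12 × 0.04 = $148.04
AD&D insurance premium: $159.08
Parking deduction: $65.39
Total deductions = $148.04 + $143.01 + $76.39 + $915.94 + $195.40 + $39.23 + $55.52 + $60.33 + $148.04 + $159.08 + $65.39 = $2,006.37
Net pay = $3,701.12 − $2,006.37 = $1,694.75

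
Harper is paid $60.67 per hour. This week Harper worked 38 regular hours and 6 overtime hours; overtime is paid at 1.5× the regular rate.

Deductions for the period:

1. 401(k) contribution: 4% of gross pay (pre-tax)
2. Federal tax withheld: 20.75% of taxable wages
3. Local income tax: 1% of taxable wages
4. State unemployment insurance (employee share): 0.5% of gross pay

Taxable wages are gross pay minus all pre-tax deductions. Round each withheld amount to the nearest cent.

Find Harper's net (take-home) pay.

Regular pay: 38 × $60.67 = $2305.46
Overtime pay: 6 × $60.67 × 1.5 = $546.03
Gross pay = $2305.46 + $546.03 = $2851.49
401(k) contribution: $2851.49 × 0.04 = $114.06
Taxable wages = $2851.49 − $114.06 = $2737.43
Local income tax: $2737.43 × 0.01 = $27.37
Federal tax withheld: $2737.43 × 0.2075 = $568.02
State unemployment insurance (employee share): $2851.49 × 0.005 = $14.26
Total deductions = $114.06 + $27.37 + $568.02 + $14.26 = $723.71
Net pay = $2851.49 − $723.71 = $2127.78

$2127.78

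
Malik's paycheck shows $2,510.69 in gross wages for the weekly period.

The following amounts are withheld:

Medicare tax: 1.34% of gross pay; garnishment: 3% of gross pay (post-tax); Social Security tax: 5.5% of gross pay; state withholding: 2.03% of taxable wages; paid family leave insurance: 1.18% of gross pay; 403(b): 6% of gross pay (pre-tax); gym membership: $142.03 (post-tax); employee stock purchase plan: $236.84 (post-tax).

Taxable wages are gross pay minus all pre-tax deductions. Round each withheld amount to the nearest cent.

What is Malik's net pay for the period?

$1,656.59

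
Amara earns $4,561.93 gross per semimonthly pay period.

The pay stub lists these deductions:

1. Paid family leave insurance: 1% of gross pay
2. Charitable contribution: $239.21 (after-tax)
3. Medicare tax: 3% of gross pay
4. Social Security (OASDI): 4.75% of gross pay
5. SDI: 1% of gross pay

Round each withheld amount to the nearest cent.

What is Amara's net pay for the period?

$3,877.93

Paid family leave insurance: $4,561.93 × 0.01 = $45.62
Social Security (OASDI): $4,561.93 × 0.0475 = $216.69
Medicare tax: $4,561.93 × 0.03 = $136.86
SDI: $4,561.93 × 0.01 = $45.62
Charitable contribution: $239.21
Total deductions = $45.62 + $216.69 + $136.86 + $45.62 + $239.21 = $684.00
Net pay = $4,561.93 − $684.00 = $3,877.93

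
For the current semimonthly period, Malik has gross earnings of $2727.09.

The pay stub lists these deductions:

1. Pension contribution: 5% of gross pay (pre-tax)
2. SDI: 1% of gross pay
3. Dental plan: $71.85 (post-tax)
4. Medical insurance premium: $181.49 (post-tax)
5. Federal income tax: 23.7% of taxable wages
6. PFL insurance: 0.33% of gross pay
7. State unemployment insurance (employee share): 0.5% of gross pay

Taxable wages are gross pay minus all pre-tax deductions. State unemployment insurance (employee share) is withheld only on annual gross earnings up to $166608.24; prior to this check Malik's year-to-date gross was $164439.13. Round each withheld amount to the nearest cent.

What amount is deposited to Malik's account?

$1676.27

Pension contribution: $2727.09 × 0.05 = $136.35
Taxable wages = $2727.09 − $136.35 = $2590.74
Federal income tax: $2590.74 × 0.237 = $614.01
State unemployment insurance (employee share): only $166608.24 − $164439.13 = $2169.11 of this check is subject → $2169.11 × 0.005 = $10.85
PFL insurance: $2727.09 × 0.0033 = $9.00
SDI: $2727.09 × 0.01 = $27.27
Medical insurance premium: $181.49
Dental plan: $71.85
Total deductions = $136.35 + $614.01 + $10.85 + $9.00 + $27.27 + $181.49 + $71.85 = $1050.82
Net pay = $2727.09 − $1050.82 = $1676.27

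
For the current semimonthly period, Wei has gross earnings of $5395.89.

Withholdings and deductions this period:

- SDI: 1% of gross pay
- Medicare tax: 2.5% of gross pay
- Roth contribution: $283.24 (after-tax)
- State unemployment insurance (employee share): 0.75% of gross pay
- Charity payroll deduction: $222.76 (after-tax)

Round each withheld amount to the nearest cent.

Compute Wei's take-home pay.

$4660.56

State unemployment insurance (employee share): $5395.89 × 0.0075 = $40.47
SDI: $5395.89 × 0.01 = $53.96
Medicare tax: $5395.89 × 0.025 = $134.90
Charity payroll deduction: $222.76
Roth contribution: $283.24
Total deductions = $40.47 + $53.96 + $134.90 + $222.76 + $283.24 = $735.33
Net pay = $5395.89 − $735.33 = $4660.56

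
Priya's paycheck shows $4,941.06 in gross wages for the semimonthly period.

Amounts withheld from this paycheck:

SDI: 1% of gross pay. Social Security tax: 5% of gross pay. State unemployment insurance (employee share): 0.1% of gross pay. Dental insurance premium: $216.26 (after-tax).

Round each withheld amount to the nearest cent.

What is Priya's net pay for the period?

$4,423.40

Social Security tax: $4,941.06 × 0.05 = $247.05
SDI: $4,941.06 × 0.01 = $49.41
State unemployment insurance (employee share): $4,941.06 × 0.001 = $4.94
Dental insurance premium: $216.26
Total deductions = $247.05 + $49.41 + $4.94 + $216.26 = $517.66
Net pay = $4,941.06 − $517.66 = $4,423.40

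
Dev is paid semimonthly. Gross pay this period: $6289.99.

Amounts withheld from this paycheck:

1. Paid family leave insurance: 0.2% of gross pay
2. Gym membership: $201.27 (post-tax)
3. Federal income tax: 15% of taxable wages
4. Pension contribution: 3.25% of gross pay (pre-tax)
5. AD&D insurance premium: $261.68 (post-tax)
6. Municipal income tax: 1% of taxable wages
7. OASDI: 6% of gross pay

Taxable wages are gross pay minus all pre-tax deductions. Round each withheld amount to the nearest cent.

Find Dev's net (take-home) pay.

$4258.94

Pension contribution: $6289.99 × 0.0325 = $204.42
Taxable wages = $6289.99 − $204.42 = $6085.57
Federal income tax: $6085.57 × 0.15 = $912.84
Municipal income tax: $6085.57 × 0.01 = $60.86
OASDI: $6289.99 × 0.06 = $377.40
Paid family leave insurance: $6289.99 × 0.002 = $12.58
Gym membership: $201.27
AD&D insurance premium: $261.68
Total deductions = $204.42 + $912.84 + $60.86 + $377.40 + $12.58 + $201.27 + $261.68 = $2031.05
Net pay = $6289.99 − $2031.05 = $4258.94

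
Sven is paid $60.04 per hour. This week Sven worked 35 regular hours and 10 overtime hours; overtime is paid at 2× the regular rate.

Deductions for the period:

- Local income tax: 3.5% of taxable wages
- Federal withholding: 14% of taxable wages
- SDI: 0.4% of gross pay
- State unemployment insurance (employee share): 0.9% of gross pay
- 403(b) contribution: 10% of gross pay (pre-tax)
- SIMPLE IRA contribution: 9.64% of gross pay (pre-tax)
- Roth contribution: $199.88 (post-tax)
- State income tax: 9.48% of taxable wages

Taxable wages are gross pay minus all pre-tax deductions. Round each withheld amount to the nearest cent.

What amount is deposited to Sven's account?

$1,694.88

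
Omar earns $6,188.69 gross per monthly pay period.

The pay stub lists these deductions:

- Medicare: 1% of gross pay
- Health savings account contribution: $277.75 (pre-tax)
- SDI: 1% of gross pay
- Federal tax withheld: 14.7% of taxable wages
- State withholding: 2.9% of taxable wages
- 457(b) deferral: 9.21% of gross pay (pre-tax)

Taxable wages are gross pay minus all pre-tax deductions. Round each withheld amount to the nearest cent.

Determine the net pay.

457(b) deferral: $6,188.69 × 0.0921 = $569.98
Health savings account contribution: $277.75
Pre-tax total = $569.98 + $277.75 = $847.73
Taxable wages = $6,188.69 − $847.73 = $5,340.96
Federal tax withheld: $5,340.96 × 0.147 = $785.12
State withholding: $5,340.96 × 0.029 = $154.89
SDI: $6,188.69 × 0.01 = $61.89
Medicare: $6,188.69 × 0.01 = $61.89
Total deductions = $569.98 + $277.75 + $785.12 + $154.89 + $61.89 + $61.89 = $1,911.52
Net pay = $6,188.69 − $1,911.52 = $4,277.17

$4,277.17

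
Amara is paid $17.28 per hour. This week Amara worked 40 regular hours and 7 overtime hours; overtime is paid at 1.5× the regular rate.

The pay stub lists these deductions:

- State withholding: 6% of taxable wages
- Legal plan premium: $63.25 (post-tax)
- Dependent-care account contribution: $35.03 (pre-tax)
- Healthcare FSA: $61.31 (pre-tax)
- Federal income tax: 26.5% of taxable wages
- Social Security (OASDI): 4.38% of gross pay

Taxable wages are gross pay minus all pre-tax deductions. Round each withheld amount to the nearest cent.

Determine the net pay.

$422.53

Regular pay: 40 × $17.28 = $691.20
Overtime pay: 7 × $17.28 × 1.5 = $181.44
Gross pay = $691.20 + $181.44 = $872.64
Healthcare FSA: $61.31
Dependent-care account contribution: $35.03
Pre-tax total = $61.31 + $35.03 = $96.34
Taxable wages = $872.64 − $96.34 = $776.30
State withholding: $776.30 × 0.06 = $46.58
Federal income tax: $776.30 × 0.265 = $205.72
Social Security (OASDI): $872.64 × 0.0438 = $38.22
Legal plan premium: $63.25
Total deductions = $61.31 + $35.03 + $46.58 + $205.72 + $38.22 + $63.25 = $450.11
Net pay = $872.64 − $450.11 = $422.53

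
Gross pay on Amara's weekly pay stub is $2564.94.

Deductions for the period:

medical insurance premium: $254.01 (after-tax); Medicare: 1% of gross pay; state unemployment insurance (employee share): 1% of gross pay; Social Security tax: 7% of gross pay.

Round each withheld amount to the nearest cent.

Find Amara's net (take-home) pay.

$2080.08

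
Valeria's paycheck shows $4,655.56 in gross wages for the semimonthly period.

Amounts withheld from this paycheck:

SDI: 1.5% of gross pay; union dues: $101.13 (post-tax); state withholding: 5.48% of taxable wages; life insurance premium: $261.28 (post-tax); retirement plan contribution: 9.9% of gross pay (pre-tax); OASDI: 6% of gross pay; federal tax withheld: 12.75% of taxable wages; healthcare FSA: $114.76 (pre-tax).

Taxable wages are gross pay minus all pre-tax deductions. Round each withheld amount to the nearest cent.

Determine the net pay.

$2,624.56

Healthcare FSA: $114.76
Retirement plan contribution: $4,655.56 × 0.099 = $460.90
Pre-tax total = $114.76 + $460.90 = $575.66
Taxable wages = $4,655.56 − $575.66 = $4,079.90
Federal tax withheld: $4,079.90 × 0.1275 = $520.19
State withholding: $4,079.90 × 0.0548 = $223.58
SDI: $4,655.56 × 0.015 = $69.83
OASDI: $4,655.56 × 0.06 = $279.33
Union dues: $101.13
Life insurance premium: $261.28
Total deductions = $114.76 + $460.90 + $520.19 + $223.58 + $69.83 + $279.33 + $101.13 + $261.28 = $2,031.00
Net pay = $4,655.56 − $2,031.00 = $2,624.56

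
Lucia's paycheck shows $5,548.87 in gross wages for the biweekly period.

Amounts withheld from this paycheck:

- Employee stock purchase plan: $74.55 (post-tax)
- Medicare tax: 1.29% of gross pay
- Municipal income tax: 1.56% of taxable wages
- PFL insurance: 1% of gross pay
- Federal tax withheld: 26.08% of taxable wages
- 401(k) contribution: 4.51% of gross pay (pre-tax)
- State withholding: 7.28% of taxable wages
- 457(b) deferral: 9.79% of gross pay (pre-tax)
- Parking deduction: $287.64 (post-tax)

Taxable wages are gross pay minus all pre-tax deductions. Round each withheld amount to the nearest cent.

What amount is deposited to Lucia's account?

$2,605.55

457(b) deferral: $5,548.87 × 0.0979 = $543.23
401(k) contribution: $5,548.87 × 0.0451 = $250.25
Pre-tax total = $543.23 + $250.25 = $793.48
Taxable wages = $5,548.87 − $793.48 = $4,755.39
Municipal income tax: $4,755.39 × 0.0156 = $74.18
State withholding: $4,755.39 × 0.0728 = $346.19
Federal tax withheld: $4,755.39 × 0.2608 = $1,240.21
PFL insurance: $5,548.87 × 0.01 = $55.49
Medicare tax: $5,548.87 × 0.0129 = $71.58
Parking deduction: $287.64
Employee stock purchase plan: $74.55
Total deductions = $543.23 + $250.25 + $74.18 + $346.19 + $1,240.21 + $55.49 + $71.58 + $287.64 + $74.55 = $2,943.32
Net pay = $5,548.87 − $2,943.32 = $2,605.55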